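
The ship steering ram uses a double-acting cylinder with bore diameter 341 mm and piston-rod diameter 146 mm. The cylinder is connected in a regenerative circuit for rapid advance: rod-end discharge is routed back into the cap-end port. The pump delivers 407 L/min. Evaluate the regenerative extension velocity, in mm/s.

v ≈ 405 mm/s

In regeneration the rod-end outflow joins the pump flow into the cap end, so the net volume the pump must supply per unit advance equals the rod cross-section area.
Rod cross-section A_rod = π/4 × (146 mm)² = 16740 mm^2
v = Q_pump / A_rod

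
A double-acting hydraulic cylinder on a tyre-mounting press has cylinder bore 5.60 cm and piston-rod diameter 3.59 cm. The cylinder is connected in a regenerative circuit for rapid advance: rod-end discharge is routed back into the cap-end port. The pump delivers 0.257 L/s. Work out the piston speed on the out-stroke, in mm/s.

In regeneration the rod-end outflow joins the pump flow into the cap end, so the net volume the pump must supply per unit advance equals the rod cross-section area.
Rod cross-section A_rod = π/4 × (3.59 cm)² = 10.12 cm^2
v = Q_pump / A_rod

v ≈ 254 mm/s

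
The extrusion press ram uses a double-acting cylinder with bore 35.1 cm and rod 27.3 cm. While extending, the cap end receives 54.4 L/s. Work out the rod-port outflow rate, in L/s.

Cap-side area A_cap = π/4 × (35.1 cm)² = 967.6 cm^2
Rod-side annular area A_ann = π/4 × (35.1² − 27.3²) = 382.3 cm^2
Piston speed v = Q_in/A_cap; rod-end outflow Q_out = v × A_ann = Q_in × A_ann/A_cap.

Q_out ≈ 21.5 L/s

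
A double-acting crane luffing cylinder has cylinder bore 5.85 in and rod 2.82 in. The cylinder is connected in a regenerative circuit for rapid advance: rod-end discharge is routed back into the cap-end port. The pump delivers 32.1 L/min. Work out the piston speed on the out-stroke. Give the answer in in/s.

In regeneration the rod-end outflow joins the pump flow into the cap end, so the net volume the pump must supply per unit advance equals the rod cross-section area.
Rod cross-section A_rod = π/4 × (2.82 in)² = 6.246 in^2
v = Q_pump / A_rod

v ≈ 5.23 in/s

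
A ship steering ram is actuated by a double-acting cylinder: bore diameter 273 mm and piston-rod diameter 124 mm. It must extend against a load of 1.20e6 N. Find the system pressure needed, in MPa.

Cap-side area A_cap = π/4 × (273 mm)² = 58530 mm^2
P = F / A = 1.20e6 N / A

P ≈ 20.5 MPa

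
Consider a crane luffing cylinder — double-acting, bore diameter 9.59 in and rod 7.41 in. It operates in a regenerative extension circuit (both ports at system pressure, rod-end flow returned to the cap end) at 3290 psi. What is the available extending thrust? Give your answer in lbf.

F ≈ 1.42e5 lbf

With equal pressure on both faces, forces on the annular region cancel; the net push is pressure × rod cross-section.
Rod cross-section A_rod = π/4 × (7.41 in)² = 43.12 in^2
F = P × A_rod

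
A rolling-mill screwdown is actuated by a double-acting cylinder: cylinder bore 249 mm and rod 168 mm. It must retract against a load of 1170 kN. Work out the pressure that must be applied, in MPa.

Rod-side annular area A_ann = π/4 × (249² − 168²) = 26530 mm^2
Retraction: pressure acts on the annular area.
P = F / A = 1170 kN / A

P ≈ 44.1 MPa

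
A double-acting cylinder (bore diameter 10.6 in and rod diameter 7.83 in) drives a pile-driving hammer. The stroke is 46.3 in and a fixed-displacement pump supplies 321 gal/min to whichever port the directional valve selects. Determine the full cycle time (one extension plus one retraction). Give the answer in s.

Cap-side area A_cap = π/4 × (10.6 in)² = 88.25 in^2
Rod-side annular area A_ann = π/4 × (10.6² − 7.83²) = 40.10 in^2
t_ext = A_cap·L/Q = 3.306 s
t_ret = A_ann·L/Q = 1.502 s
t_cycle = t_ext + t_ret

t ≈ 4.81 s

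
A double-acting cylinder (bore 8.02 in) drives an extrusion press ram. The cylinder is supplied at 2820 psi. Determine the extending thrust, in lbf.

F ≈ 1.42e5 lbf

Cap-side area A_cap = π/4 × (8.02 in)² = 50.52 in^2
F = P × A_cap = 2820 psi × A_cap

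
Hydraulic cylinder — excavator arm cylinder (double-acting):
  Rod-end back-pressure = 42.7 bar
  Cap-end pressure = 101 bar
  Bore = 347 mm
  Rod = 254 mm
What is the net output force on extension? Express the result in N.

Cap-side area A_cap = π/4 × (347 mm)² = 94570 mm^2
Rod-side annular area A_ann = π/4 × (347² − 254²) = 43900 mm^2
Net thrust = P_cap·A_cap − P_rod·A_ann = 9.551e5 N − 1.874e5 N

F ≈ 7.68e5 N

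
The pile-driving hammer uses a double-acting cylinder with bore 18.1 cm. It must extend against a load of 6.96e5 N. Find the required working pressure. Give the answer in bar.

P ≈ 270 bar

Cap-side area A_cap = π/4 × (18.1 cm)² = 257.3 cm^2
P = F / A = 6.96e5 N / A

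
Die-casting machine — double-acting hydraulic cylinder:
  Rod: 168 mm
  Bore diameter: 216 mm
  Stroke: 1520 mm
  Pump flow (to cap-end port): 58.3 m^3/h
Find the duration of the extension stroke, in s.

t ≈ 3.44 s

Cap-side area A_cap = π/4 × (216 mm)² = 36640 mm^2
Swept volume V = A × L; t = V / Q = A·L / Q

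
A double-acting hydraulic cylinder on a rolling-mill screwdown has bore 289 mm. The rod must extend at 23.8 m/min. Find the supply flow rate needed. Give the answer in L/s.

Cap-side area A_cap = π/4 × (289 mm)² = 65600 mm^2
Q = A × v

Q ≈ 26.0 L/s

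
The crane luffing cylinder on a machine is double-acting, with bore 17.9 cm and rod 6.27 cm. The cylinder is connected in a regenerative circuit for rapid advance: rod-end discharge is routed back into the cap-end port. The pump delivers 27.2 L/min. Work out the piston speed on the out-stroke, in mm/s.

v ≈ 147 mm/s

In regeneration the rod-end outflow joins the pump flow into the cap end, so the net volume the pump must supply per unit advance equals the rod cross-section area.
Rod cross-section A_rod = π/4 × (6.27 cm)² = 30.88 cm^2
v = Q_pump / A_rod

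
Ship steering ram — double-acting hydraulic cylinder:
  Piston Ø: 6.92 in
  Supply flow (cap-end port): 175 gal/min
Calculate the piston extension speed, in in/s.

Cap-side area A_cap = π/4 × (6.92 in)² = 37.61 in^2
v = Q / A

v ≈ 17.9 in/s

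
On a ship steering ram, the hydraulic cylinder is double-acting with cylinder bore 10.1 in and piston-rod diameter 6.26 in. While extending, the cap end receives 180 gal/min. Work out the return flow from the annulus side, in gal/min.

Cap-side area A_cap = π/4 × (10.1 in)² = 80.12 in^2
Rod-side annular area A_ann = π/4 × (10.1² − 6.26²) = 49.34 in^2
Piston speed v = Q_in/A_cap; rod-end outflow Q_out = v × A_ann = Q_in × A_ann/A_cap.

Q_out ≈ 111 gal/min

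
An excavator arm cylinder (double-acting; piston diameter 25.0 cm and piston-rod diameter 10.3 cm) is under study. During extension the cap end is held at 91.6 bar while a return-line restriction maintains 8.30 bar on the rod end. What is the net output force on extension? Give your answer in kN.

F ≈ 416 kN

Cap-side area A_cap = π/4 × (25.0 cm)² = 490.9 cm^2
Rod-side annular area A_ann = π/4 × (25.0² − 10.3²) = 407.6 cm^2
Net thrust = P_cap·A_cap − P_rod·A_ann = 449.6 kN − 33.83 kN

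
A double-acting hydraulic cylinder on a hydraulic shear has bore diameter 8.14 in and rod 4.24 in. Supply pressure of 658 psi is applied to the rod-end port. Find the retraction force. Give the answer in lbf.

F ≈ 25000 lbf

Rod-side annular area A_ann = π/4 × (8.14² − 4.24²) = 37.92 in^2
On retraction the pressure acts on the annular area (bore minus rod).
F = P × A_ann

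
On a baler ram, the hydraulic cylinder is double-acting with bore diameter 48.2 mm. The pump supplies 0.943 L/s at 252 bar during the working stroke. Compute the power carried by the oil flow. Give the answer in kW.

Hydraulic power = P × Q

W ≈ 23.8 kW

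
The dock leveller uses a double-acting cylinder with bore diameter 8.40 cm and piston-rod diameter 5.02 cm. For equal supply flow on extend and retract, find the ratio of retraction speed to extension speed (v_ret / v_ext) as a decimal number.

v_ret/v_ext ≈ 1.56

Cap-side area A_cap = π/4 × (8.40 cm)² = 55.42 cm^2
Rod-side annular area A_ann = π/4 × (8.40² − 5.02²) = 35.63 cm^2
For equal Q, v ∝ 1/A, so v_ret/v_ext = A_cap/A_ann.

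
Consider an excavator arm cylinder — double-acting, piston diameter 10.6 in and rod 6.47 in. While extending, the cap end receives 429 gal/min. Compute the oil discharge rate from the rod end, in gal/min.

Q_out ≈ 269 gal/min

Cap-side area A_cap = π/4 × (10.6 in)² = 88.25 in^2
Rod-side annular area A_ann = π/4 × (10.6² − 6.47²) = 55.37 in^2
Piston speed v = Q_in/A_cap; rod-end outflow Q_out = v × A_ann = Q_in × A_ann/A_cap.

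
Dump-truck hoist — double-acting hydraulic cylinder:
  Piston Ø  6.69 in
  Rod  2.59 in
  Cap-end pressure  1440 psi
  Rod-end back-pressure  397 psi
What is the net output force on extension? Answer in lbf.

F ≈ 38800 lbf

Cap-side area A_cap = π/4 × (6.69 in)² = 35.15 in^2
Rod-side annular area A_ann = π/4 × (6.69² − 2.59²) = 29.88 in^2
Net thrust = P_cap·A_cap − P_rod·A_ann = 50620 lbf − 11860 lbf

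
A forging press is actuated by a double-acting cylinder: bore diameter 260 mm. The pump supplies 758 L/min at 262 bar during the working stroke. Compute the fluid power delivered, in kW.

W ≈ 331 kW

Hydraulic power = P × Q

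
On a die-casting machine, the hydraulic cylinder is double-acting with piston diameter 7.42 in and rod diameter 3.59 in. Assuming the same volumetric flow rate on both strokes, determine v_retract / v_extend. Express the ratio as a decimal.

Cap-side area A_cap = π/4 × (7.42 in)² = 43.24 in^2
Rod-side annular area A_ann = π/4 × (7.42² − 3.59²) = 33.12 in^2
For equal Q, v ∝ 1/A, so v_ret/v_ext = A_cap/A_ann.

v_ret/v_ext ≈ 1.31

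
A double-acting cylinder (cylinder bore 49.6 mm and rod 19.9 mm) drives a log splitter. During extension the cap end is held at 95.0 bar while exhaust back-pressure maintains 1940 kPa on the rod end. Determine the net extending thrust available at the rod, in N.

Cap-side area A_cap = π/4 × (49.6 mm)² = 1932 mm^2
Rod-side annular area A_ann = π/4 × (49.6² − 19.9²) = 1621 mm^2
Net thrust = P_cap·A_cap − P_rod·A_ann = 18360 N − 3145 N

F ≈ 15200 N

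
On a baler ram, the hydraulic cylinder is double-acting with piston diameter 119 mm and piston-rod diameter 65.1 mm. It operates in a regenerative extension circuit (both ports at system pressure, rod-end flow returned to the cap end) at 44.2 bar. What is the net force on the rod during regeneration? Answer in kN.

With equal pressure on both faces, forces on the annular region cancel; the net push is pressure × rod cross-section.
Rod cross-section A_rod = π/4 × (65.1 mm)² = 3329 mm^2
F = P × A_rod

F ≈ 14.7 kN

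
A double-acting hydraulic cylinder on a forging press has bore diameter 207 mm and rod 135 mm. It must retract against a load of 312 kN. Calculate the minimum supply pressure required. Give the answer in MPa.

Rod-side annular area A_ann = π/4 × (207² − 135²) = 19340 mm^2
Retraction: pressure acts on the annular area.
P = F / A = 312 kN / A

P ≈ 16.1 MPa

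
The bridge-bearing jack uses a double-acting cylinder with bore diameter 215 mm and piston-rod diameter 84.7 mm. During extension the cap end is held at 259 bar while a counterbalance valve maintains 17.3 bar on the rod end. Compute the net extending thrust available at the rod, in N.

F ≈ 8.87e5 N

Cap-side area A_cap = π/4 × (215 mm)² = 36310 mm^2
Rod-side annular area A_ann = π/4 × (215² − 84.7²) = 30670 mm^2
Net thrust = P_cap·A_cap − P_rod·A_ann = 9.403e5 N − 53060 N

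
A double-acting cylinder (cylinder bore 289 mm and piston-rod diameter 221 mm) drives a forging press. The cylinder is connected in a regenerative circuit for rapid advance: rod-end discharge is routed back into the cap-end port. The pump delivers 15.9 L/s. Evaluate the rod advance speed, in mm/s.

In regeneration the rod-end outflow joins the pump flow into the cap end, so the net volume the pump must supply per unit advance equals the rod cross-section area.
Rod cross-section A_rod = π/4 × (221 mm)² = 38360 mm^2
v = Q_pump / A_rod

v ≈ 414 mm/s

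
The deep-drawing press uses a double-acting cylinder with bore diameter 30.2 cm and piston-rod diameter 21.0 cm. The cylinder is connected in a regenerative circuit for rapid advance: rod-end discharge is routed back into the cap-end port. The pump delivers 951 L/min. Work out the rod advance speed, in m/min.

v ≈ 27.5 m/min

In regeneration the rod-end outflow joins the pump flow into the cap end, so the net volume the pump must supply per unit advance equals the rod cross-section area.
Rod cross-section A_rod = π/4 × (21.0 cm)² = 346.4 cm^2
v = Q_pump / A_rod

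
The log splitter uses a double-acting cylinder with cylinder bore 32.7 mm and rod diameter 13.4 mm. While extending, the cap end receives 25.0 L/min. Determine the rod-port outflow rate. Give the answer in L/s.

Q_out ≈ 0.347 L/s

Cap-side area A_cap = π/4 × (32.7 mm)² = 839.8 mm^2
Rod-side annular area A_ann = π/4 × (32.7² − 13.4²) = 698.8 mm^2
Piston speed v = Q_in/A_cap; rod-end outflow Q_out = v × A_ann = Q_in × A_ann/A_cap.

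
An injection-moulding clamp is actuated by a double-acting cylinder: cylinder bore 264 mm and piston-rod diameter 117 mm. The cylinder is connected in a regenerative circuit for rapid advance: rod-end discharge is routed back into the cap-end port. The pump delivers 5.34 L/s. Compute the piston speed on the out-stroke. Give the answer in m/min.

In regeneration the rod-end outflow joins the pump flow into the cap end, so the net volume the pump must supply per unit advance equals the rod cross-section area.
Rod cross-section A_rod = π/4 × (117 mm)² = 10750 mm^2
v = Q_pump / A_rod

v ≈ 29.8 m/min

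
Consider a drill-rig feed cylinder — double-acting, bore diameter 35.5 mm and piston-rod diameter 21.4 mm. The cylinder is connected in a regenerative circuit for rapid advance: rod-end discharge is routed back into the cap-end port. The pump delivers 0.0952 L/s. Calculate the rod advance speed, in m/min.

In regeneration the rod-end outflow joins the pump flow into the cap end, so the net volume the pump must supply per unit advance equals the rod cross-section area.
Rod cross-section A_rod = π/4 × (21.4 mm)² = 359.7 mm^2
v = Q_pump / A_rod

v ≈ 15.9 m/min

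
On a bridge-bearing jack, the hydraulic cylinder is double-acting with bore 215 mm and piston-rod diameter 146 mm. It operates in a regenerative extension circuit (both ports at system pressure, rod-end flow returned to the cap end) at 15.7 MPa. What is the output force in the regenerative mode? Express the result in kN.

With equal pressure on both faces, forces on the annular region cancel; the net push is pressure × rod cross-section.
Rod cross-section A_rod = π/4 × (146 mm)² = 16740 mm^2
F = P × A_rod

F ≈ 263 kN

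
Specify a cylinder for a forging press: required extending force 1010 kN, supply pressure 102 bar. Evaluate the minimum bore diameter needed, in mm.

D ≈ 355 mm

Extension force acts on the full piston face: F = P × (π/4)D².
D = √(4F / (πP)) = √(4 × 1010 kN / (π × 102 bar))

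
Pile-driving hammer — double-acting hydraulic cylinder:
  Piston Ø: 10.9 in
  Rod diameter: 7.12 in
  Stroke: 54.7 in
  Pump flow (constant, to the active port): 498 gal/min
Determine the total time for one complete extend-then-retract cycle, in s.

Cap-side area A_cap = π/4 × (10.9 in)² = 93.31 in^2
Rod-side annular area A_ann = π/4 × (10.9² − 7.12²) = 53.50 in^2
t_ext = A_cap·L/Q = 2.662 s
t_ret = A_ann·L/Q = 1.526 s
t_cycle = t_ext + t_ret

t ≈ 4.19 s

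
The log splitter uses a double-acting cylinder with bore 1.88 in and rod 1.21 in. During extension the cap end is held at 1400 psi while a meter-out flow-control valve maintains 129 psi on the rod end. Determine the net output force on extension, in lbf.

Cap-side area A_cap = π/4 × (1.88 in)² = 2.776 in^2
Rod-side annular area A_ann = π/4 × (1.88² − 1.21²) = 1.626 in^2
Net thrust = P_cap·A_cap − P_rod·A_ann = 3886 lbf − 209.8 lbf

F ≈ 3680 lbf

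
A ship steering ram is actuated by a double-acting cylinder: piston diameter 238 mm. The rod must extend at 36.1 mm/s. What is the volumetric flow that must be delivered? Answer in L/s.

Cap-side area A_cap = π/4 × (238 mm)² = 44490 mm^2
Q = A × v

Q ≈ 1.61 L/s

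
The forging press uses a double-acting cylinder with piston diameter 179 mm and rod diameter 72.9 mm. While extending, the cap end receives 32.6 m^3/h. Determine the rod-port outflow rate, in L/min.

Cap-side area A_cap = π/4 × (179 mm)² = 25160 mm^2
Rod-side annular area A_ann = π/4 × (179² − 72.9²) = 20990 mm^2
Piston speed v = Q_in/A_cap; rod-end outflow Q_out = v × A_ann = Q_in × A_ann/A_cap.

Q_out ≈ 453 L/min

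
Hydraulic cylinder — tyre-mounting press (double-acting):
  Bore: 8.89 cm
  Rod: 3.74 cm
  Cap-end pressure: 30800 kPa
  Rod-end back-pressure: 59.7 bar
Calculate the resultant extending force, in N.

F ≈ 1.61e5 N

Cap-side area A_cap = π/4 × (8.89 cm)² = 62.07 cm^2
Rod-side annular area A_ann = π/4 × (8.89² − 3.74²) = 51.09 cm^2
Net thrust = P_cap·A_cap − P_rod·A_ann = 1.912e5 N − 30500 N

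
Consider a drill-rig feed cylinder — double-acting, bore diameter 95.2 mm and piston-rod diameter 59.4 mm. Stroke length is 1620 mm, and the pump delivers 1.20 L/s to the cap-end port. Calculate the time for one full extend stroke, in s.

Cap-side area A_cap = π/4 × (95.2 mm)² = 7118 mm^2
Swept volume V = A × L; t = V / Q = A·L / Q

t ≈ 9.61 s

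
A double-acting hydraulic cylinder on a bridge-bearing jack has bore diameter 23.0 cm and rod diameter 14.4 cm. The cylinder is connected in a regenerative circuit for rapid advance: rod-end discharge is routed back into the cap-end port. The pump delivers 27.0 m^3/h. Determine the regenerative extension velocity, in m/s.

In regeneration the rod-end outflow joins the pump flow into the cap end, so the net volume the pump must supply per unit advance equals the rod cross-section area.
Rod cross-section A_rod = π/4 × (14.4 cm)² = 162.9 cm^2
v = Q_pump / A_rod

v ≈ 0.461 m/s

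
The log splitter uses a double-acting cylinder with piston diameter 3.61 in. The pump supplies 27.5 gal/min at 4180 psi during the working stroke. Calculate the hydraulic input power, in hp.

Hydraulic power = P × Q

W ≈ 67.1 hp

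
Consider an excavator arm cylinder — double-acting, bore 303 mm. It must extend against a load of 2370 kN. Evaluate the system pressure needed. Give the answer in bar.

Cap-side area A_cap = π/4 × (303 mm)² = 72110 mm^2
P = F / A = 2370 kN / A

P ≈ 329 bar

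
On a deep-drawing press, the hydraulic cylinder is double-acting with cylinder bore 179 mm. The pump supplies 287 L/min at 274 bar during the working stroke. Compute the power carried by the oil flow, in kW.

Hydraulic power = P × Q

W ≈ 131 kW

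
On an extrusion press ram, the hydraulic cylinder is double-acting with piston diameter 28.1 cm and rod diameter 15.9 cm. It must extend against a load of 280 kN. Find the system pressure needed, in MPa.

P ≈ 4.51 MPa

Cap-side area A_cap = π/4 × (28.1 cm)² = 620.2 cm^2
P = F / A = 280 kN / A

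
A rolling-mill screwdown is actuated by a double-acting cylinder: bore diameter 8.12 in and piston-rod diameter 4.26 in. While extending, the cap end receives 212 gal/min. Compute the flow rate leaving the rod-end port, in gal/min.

Cap-side area A_cap = π/4 × (8.12 in)² = 51.78 in^2
Rod-side annular area A_ann = π/4 × (8.12² − 4.26²) = 37.53 in^2
Piston speed v = Q_in/A_cap; rod-end outflow Q_out = v × A_ann = Q_in × A_ann/A_cap.

Q_out ≈ 154 gal/min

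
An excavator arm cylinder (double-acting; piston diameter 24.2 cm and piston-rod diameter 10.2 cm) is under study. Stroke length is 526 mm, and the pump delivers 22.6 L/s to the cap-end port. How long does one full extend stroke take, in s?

Cap-side area A_cap = π/4 × (24.2 cm)² = 460.0 cm^2
Swept volume V = A × L; t = V / Q = A·L / Q

t ≈ 1.07 s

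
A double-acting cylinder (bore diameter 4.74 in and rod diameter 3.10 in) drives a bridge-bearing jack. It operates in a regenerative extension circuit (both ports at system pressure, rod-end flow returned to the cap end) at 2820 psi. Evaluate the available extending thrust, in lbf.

F ≈ 21300 lbf

With equal pressure on both faces, forces on the annular region cancel; the net push is pressure × rod cross-section.
Rod cross-section A_rod = π/4 × (3.10 in)² = 7.548 in^2
F = P × A_rod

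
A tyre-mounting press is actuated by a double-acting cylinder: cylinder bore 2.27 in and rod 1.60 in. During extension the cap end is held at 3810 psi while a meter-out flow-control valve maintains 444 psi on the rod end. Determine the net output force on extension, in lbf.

F ≈ 14500 lbf

Cap-side area A_cap = π/4 × (2.27 in)² = 4.047 in^2
Rod-side annular area A_ann = π/4 × (2.27² − 1.60²) = 2.036 in^2
Net thrust = P_cap·A_cap − P_rod·A_ann = 15420 lbf − 904.2 lbf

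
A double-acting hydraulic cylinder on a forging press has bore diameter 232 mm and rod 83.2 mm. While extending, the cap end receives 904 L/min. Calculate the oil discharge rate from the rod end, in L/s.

Q_out ≈ 13.1 L/s

Cap-side area A_cap = π/4 × (232 mm)² = 42270 mm^2
Rod-side annular area A_ann = π/4 × (232² − 83.2²) = 36840 mm^2
Piston speed v = Q_in/A_cap; rod-end outflow Q_out = v × A_ann = Q_in × A_ann/A_cap.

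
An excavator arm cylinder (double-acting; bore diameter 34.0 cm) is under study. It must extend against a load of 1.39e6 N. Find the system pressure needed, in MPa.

P ≈ 15.3 MPa

Cap-side area A_cap = π/4 × (34.0 cm)² = 907.9 cm^2
P = F / A = 1.39e6 N / A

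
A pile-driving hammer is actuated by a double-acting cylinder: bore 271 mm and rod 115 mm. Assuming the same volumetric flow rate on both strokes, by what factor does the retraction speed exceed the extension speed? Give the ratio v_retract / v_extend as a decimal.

Cap-side area A_cap = π/4 × (271 mm)² = 57680 mm^2
Rod-side annular area A_ann = π/4 × (271² − 115²) = 47290 mm^2
For equal Q, v ∝ 1/A, so v_ret/v_ext = A_cap/A_ann.

v_ret/v_ext ≈ 1.22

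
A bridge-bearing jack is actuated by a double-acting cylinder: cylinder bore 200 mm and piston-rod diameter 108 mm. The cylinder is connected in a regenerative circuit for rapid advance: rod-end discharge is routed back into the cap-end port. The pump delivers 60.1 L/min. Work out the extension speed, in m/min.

In regeneration the rod-end outflow joins the pump flow into the cap end, so the net volume the pump must supply per unit advance equals the rod cross-section area.
Rod cross-section A_rod = π/4 × (108 mm)² = 9161 mm^2
v = Q_pump / A_rod

v ≈ 6.56 m/min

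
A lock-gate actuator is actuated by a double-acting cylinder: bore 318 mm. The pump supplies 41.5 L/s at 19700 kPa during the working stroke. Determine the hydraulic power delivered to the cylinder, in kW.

Hydraulic power = P × Q

W ≈ 818 kW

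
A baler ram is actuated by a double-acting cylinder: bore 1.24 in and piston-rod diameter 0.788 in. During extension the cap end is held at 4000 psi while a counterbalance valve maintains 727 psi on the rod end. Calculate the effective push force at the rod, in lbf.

F ≈ 4310 lbf

Cap-side area A_cap = π/4 × (1.24 in)² = 1.208 in^2
Rod-side annular area A_ann = π/4 × (1.24² − 0.788²) = 0.7199 in^2
Net thrust = P_cap·A_cap − P_rod·A_ann = 4831 lbf − 523.4 lbf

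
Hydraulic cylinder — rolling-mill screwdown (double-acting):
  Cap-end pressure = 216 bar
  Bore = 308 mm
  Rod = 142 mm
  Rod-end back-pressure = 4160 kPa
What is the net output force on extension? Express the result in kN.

Cap-side area A_cap = π/4 × (308 mm)² = 74510 mm^2
Rod-side annular area A_ann = π/4 × (308² − 142²) = 58670 mm^2
Net thrust = P_cap·A_cap − P_rod·A_ann = 1609 kN − 244.1 kN

F ≈ 1370 kN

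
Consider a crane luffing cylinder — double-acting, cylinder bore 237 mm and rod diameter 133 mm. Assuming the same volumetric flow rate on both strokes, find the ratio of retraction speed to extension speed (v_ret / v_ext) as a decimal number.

Cap-side area A_cap = π/4 × (237 mm)² = 44120 mm^2
Rod-side annular area A_ann = π/4 × (237² − 133²) = 30220 mm^2
For equal Q, v ∝ 1/A, so v_ret/v_ext = A_cap/A_ann.

v_ret/v_ext ≈ 1.46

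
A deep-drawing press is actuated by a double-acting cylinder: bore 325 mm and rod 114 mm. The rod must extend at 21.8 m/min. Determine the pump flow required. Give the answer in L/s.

Cap-side area A_cap = π/4 × (325 mm)² = 82960 mm^2
Q = A × v

Q ≈ 30.1 L/s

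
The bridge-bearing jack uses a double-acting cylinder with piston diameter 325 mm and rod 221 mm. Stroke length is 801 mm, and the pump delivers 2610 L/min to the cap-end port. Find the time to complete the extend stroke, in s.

Cap-side area A_cap = π/4 × (325 mm)² = 82960 mm^2
Swept volume V = A × L; t = V / Q = A·L / Q

t ≈ 1.53 s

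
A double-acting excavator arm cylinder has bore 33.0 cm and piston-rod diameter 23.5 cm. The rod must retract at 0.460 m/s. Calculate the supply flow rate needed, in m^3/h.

Rod-side annular area A_ann = π/4 × (33.0² − 23.5²) = 421.6 cm^2
Q = A × v

Q ≈ 69.8 m^3/h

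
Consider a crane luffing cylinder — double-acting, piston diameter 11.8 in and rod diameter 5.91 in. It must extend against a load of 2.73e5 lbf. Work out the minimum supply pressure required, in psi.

P ≈ 2500 psi

Cap-side area A_cap = π/4 × (11.8 in)² = 109.4 in^2
P = F / A = 2.73e5 lbf / A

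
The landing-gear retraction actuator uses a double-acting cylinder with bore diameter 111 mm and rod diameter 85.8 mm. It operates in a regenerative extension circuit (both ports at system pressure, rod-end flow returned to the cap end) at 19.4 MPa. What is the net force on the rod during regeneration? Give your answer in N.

With equal pressure on both faces, forces on the annular region cancel; the net push is pressure × rod cross-section.
Rod cross-section A_rod = π/4 × (85.8 mm)² = 5782 mm^2
F = P × A_rod

F ≈ 1.12e5 N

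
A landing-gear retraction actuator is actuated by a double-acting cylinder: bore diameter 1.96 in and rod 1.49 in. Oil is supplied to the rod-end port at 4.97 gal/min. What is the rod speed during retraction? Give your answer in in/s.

v ≈ 15.0 in/s

Rod-side annular area A_ann = π/4 × (1.96² − 1.49²) = 1.274 in^2
Flow into the rod-end port fills the annular volume.
v = Q / A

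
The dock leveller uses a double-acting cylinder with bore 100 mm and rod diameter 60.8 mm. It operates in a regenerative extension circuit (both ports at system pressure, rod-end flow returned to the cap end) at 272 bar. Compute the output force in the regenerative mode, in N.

With equal pressure on both faces, forces on the annular region cancel; the net push is pressure × rod cross-section.
Rod cross-section A_rod = π/4 × (60.8 mm)² = 2903 mm^2
F = P × A_rod

F ≈ 79000 N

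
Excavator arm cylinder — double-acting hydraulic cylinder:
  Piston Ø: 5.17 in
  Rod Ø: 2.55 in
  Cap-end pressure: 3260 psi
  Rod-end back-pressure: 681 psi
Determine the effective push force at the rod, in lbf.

F ≈ 57600 lbf

Cap-side area A_cap = π/4 × (5.17 in)² = 20.99 in^2
Rod-side annular area A_ann = π/4 × (5.17² − 2.55²) = 15.89 in^2
Net thrust = P_cap·A_cap − P_rod·A_ann = 68440 lbf − 10820 lbf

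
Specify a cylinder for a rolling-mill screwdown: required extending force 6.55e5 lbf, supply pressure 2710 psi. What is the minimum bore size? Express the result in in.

Extension force acts on the full piston face: F = P × (π/4)D².
D = √(4F / (πP)) = √(4 × 6.55e5 lbf / (π × 2710 psi))

D ≈ 17.5 in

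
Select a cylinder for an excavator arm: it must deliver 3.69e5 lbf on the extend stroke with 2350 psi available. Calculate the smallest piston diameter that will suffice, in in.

Extension force acts on the full piston face: F = P × (π/4)D².
D = √(4F / (πP)) = √(4 × 3.69e5 lbf / (π × 2350 psi))

D ≈ 14.1 in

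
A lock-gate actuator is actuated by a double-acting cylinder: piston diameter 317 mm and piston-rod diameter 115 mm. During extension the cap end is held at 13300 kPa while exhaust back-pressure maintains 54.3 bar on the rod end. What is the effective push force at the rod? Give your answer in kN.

Cap-side area A_cap = π/4 × (317 mm)² = 78920 mm^2
Rod-side annular area A_ann = π/4 × (317² − 115²) = 68540 mm^2
Net thrust = P_cap·A_cap − P_rod·A_ann = 1050 kN − 372.2 kN

F ≈ 678 kN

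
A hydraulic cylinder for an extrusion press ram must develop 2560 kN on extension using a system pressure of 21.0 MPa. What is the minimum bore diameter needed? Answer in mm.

D ≈ 394 mm

Extension force acts on the full piston face: F = P × (π/4)D².
D = √(4F / (πP)) = √(4 × 2560 kN / (π × 21.0 MPa))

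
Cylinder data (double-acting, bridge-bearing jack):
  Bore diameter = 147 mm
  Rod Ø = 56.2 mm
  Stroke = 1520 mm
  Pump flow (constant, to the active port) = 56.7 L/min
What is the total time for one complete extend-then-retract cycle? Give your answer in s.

Cap-side area A_cap = π/4 × (147 mm)² = 16970 mm^2
Rod-side annular area A_ann = π/4 × (147² − 56.2²) = 14490 mm^2
t_ext = A_cap·L/Q = 27.30 s
t_ret = A_ann·L/Q = 23.31 s
t_cycle = t_ext + t_ret

t ≈ 50.6 s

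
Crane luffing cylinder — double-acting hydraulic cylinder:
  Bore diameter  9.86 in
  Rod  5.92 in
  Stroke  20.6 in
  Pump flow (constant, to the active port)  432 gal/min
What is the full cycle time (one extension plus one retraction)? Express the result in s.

Cap-side area A_cap = π/4 × (9.86 in)² = 76.36 in^2
Rod-side annular area A_ann = π/4 × (9.86² − 5.92²) = 48.83 in^2
t_ext = A_cap·L/Q = 0.9457 s
t_ret = A_ann·L/Q = 0.6048 s
t_cycle = t_ext + t_ret

t ≈ 1.55 s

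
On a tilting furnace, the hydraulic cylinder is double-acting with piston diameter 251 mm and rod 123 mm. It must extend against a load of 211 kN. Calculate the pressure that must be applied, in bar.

P ≈ 42.6 bar

Cap-side area A_cap = π/4 × (251 mm)² = 49480 mm^2
P = F / A = 211 kN / A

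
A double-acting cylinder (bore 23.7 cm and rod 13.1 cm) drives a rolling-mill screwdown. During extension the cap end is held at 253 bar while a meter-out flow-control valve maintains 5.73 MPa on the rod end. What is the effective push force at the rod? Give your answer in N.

Cap-side area A_cap = π/4 × (23.7 cm)² = 441.2 cm^2
Rod-side annular area A_ann = π/4 × (23.7² − 13.1²) = 306.4 cm^2
Net thrust = P_cap·A_cap − P_rod·A_ann = 1.116e6 N − 1.755e5 N

F ≈ 9.41e5 N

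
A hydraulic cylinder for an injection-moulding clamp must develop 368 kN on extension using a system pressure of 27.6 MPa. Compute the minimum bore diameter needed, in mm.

Extension force acts on the full piston face: F = P × (π/4)D².
D = √(4F / (πP)) = √(4 × 368 kN / (π × 27.6 MPa))

D ≈ 130 mm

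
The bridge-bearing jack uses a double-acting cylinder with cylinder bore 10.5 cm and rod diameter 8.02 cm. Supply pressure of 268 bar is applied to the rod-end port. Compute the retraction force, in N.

Rod-side annular area A_ann = π/4 × (10.5² − 8.02²) = 36.07 cm^2
On retraction the pressure acts on the annular area (bore minus rod).
F = P × A_ann

F ≈ 96700 N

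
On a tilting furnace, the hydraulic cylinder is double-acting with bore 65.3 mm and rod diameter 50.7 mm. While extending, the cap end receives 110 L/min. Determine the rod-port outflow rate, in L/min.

Q_out ≈ 43.7 L/min

Cap-side area A_cap = π/4 × (65.3 mm)² = 3349 mm^2
Rod-side annular area A_ann = π/4 × (65.3² − 50.7²) = 1330 mm^2
Piston speed v = Q_in/A_cap; rod-end outflow Q_out = v × A_ann = Q_in × A_ann/A_cap.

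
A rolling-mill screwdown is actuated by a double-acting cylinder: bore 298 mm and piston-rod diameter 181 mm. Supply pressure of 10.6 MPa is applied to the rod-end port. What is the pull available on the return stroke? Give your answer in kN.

F ≈ 467 kN

Rod-side annular area A_ann = π/4 × (298² − 181²) = 44020 mm^2
On retraction the pressure acts on the annular area (bore minus rod).
F = P × A_ann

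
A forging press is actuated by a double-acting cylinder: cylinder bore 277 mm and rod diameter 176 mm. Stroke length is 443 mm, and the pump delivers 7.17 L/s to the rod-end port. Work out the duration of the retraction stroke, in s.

Rod-side annular area A_ann = π/4 × (277² − 176²) = 35930 mm^2
Swept volume V = A × L; t = V / Q = A·L / Q

t ≈ 2.22 s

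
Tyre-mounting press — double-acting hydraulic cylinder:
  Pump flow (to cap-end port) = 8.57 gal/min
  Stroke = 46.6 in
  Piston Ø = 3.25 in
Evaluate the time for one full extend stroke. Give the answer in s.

Cap-side area A_cap = π/4 × (3.25 in)² = 8.296 in^2
Swept volume V = A × L; t = V / Q = A·L / Q

t ≈ 11.7 s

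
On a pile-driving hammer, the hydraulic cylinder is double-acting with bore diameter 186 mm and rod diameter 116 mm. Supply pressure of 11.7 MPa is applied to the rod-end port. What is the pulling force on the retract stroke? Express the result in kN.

F ≈ 194 kN

Rod-side annular area A_ann = π/4 × (186² − 116²) = 16600 mm^2
On retraction the pressure acts on the annular area (bore minus rod).
F = P × A_ann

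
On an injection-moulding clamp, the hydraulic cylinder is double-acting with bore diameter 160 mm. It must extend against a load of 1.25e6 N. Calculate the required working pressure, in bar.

Cap-side area A_cap = π/4 × (160 mm)² = 20110 mm^2
P = F / A = 1.25e6 N / A

P ≈ 622 bar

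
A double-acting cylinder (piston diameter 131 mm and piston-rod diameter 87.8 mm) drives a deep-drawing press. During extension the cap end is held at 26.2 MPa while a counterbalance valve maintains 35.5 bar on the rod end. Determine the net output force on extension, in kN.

Cap-side area A_cap = π/4 × (131 mm)² = 13480 mm^2
Rod-side annular area A_ann = π/4 × (131² − 87.8²) = 7424 mm^2
Net thrust = P_cap·A_cap − P_rod·A_ann = 353.1 kN − 26.35 kN

F ≈ 327 kN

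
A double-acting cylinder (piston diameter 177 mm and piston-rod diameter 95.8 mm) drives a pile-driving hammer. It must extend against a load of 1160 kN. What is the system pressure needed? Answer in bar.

P ≈ 471 bar

Cap-side area A_cap = π/4 × (177 mm)² = 24610 mm^2
P = F / A = 1160 kN / A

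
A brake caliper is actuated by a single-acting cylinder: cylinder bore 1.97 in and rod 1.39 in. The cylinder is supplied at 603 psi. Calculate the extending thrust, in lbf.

F ≈ 1840 lbf

Cap-side area A_cap = π/4 × (1.97 in)² = 3.048 in^2
F = P × A_cap = 603 psi × A_cap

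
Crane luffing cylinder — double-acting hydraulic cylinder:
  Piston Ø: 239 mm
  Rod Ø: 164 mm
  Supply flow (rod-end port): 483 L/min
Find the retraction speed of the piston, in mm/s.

Rod-side annular area A_ann = π/4 × (239² − 164²) = 23740 mm^2
Flow into the rod-end port fills the annular volume.
v = Q / A

v ≈ 339 mm/s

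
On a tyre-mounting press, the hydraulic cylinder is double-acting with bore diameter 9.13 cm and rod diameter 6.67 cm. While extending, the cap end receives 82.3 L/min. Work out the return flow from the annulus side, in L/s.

Cap-side area A_cap = π/4 × (9.13 cm)² = 65.47 cm^2
Rod-side annular area A_ann = π/4 × (9.13² − 6.67²) = 30.53 cm^2
Piston speed v = Q_in/A_cap; rod-end outflow Q_out = v × A_ann = Q_in × A_ann/A_cap.

Q_out ≈ 0.640 L/s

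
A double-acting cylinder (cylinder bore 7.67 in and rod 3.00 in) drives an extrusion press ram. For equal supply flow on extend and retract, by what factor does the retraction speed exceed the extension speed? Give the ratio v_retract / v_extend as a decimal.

Cap-side area A_cap = π/4 × (7.67 in)² = 46.20 in^2
Rod-side annular area A_ann = π/4 × (7.67² − 3.00²) = 39.14 in^2
For equal Q, v ∝ 1/A, so v_ret/v_ext = A_cap/A_ann.

v_ret/v_ext ≈ 1.18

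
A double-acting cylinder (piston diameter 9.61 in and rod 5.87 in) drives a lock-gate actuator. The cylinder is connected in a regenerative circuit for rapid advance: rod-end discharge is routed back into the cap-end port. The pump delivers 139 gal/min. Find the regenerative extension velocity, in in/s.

In regeneration the rod-end outflow joins the pump flow into the cap end, so the net volume the pump must supply per unit advance equals the rod cross-section area.
Rod cross-section A_rod = π/4 × (5.87 in)² = 27.06 in^2
v = Q_pump / A_rod

v ≈ 19.8 in/s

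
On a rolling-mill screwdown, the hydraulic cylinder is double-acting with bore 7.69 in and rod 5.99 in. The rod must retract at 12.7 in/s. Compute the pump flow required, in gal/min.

Q ≈ 60.3 gal/min

Rod-side annular area A_ann = π/4 × (7.69² − 5.99²) = 18.27 in^2
Q = A × v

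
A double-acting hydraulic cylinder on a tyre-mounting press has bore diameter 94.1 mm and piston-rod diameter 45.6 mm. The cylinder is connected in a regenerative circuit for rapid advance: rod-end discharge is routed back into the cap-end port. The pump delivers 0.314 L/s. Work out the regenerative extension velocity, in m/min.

v ≈ 11.5 m/min

In regeneration the rod-end outflow joins the pump flow into the cap end, so the net volume the pump must supply per unit advance equals the rod cross-section area.
Rod cross-section A_rod = π/4 × (45.6 mm)² = 1633 mm^2
v = Q_pump / A_rod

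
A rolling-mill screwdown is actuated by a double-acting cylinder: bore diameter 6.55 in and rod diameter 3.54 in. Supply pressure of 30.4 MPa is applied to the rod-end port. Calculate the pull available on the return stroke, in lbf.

F ≈ 1.05e5 lbf

Rod-side annular area A_ann = π/4 × (6.55² − 3.54²) = 23.85 in^2
On retraction the pressure acts on the annular area (bore minus rod).
F = P × A_ann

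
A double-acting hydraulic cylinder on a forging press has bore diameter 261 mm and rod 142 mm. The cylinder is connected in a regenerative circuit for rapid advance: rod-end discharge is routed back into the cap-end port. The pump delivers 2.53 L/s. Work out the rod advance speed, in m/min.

In regeneration the rod-end outflow joins the pump flow into the cap end, so the net volume the pump must supply per unit advance equals the rod cross-section area.
Rod cross-section A_rod = π/4 × (142 mm)² = 15840 mm^2
v = Q_pump / A_rod

v ≈ 9.59 m/min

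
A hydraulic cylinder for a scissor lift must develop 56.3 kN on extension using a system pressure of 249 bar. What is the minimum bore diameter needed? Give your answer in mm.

Extension force acts on the full piston face: F = P × (π/4)D².
D = √(4F / (πP)) = √(4 × 56.3 kN / (π × 249 bar))

D ≈ 53.7 mm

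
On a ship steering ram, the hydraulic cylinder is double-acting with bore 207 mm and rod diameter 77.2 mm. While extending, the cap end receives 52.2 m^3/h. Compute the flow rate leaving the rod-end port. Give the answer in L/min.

Q_out ≈ 749 L/min

Cap-side area A_cap = π/4 × (207 mm)² = 33650 mm^2
Rod-side annular area A_ann = π/4 × (207² − 77.2²) = 28970 mm^2
Piston speed v = Q_in/A_cap; rod-end outflow Q_out = v × A_ann = Q_in × A_ann/A_cap.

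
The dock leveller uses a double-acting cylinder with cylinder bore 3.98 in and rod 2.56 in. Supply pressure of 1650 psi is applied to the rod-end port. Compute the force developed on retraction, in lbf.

Rod-side annular area A_ann = π/4 × (3.98² − 2.56²) = 7.294 in^2
On retraction the pressure acts on the annular area (bore minus rod).
F = P × A_ann

F ≈ 12000 lbf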